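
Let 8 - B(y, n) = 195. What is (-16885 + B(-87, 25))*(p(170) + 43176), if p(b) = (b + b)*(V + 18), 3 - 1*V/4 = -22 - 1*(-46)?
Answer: -354004992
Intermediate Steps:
B(y, n) = -187 (B(y, n) = 8 - 1*195 = 8 - 195 = -187)
V = -84 (V = 12 - 4*(-22 - 1*(-46)) = 12 - 4*(-22 + 46) = 12 - 4*24 = 12 - 96 = -84)
p(b) = -132*b (p(b) = (b + b)*(-84 + 18) = (2*b)*(-66) = -132*b)
(-16885 + B(-87, 25))*(p(170) + 43176) = (-16885 - 187)*(-132*170 + 43176) = -17072*(-22440 + 43176) = -17072*20736 = -354004992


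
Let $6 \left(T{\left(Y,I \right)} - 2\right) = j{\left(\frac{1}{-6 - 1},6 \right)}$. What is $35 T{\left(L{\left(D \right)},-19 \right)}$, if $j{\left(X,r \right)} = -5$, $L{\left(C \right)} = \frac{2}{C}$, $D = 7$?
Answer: $\frac{245}{6} \approx 40.833$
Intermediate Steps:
$T{\left(Y,I \right)} = \frac{7}{6}$ ($T{\left(Y,I \right)} = 2 + \frac{1}{6} \left(-5\right) = 2 - \frac{5}{6} = \frac{7}{6}$)
$35 T{\left(L{\left(D \right)},-19 \right)} = 35 \cdot \frac{7}{6} = \frac{245}{6}$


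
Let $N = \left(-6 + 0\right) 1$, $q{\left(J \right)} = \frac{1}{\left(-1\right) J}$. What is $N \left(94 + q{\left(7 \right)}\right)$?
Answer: $- \frac{3942}{7} \approx -563.14$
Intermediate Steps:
$q{\left(J \right)} = - \frac{1}{J}$
$N = -6$ ($N = \left(-6\right) 1 = -6$)
$N \left(94 + q{\left(7 \right)}\right) = - 6 \left(94 - \frac{1}{7}\right) = \left(-6\right) \frac{657}{7} = - \frac{3942}{7}$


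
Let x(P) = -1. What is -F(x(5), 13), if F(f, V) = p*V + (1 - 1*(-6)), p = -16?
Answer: 201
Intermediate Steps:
F(f, V) = 7 - 16*V (F(f, V) = -16*V + (1 - 1*(-6)) = -16*V + (1 + 6) = -16*V + 7 = 7 - 16*V)
-F(x(5), 13) = -(7 - 16*13) = -(7 - 208) = -1*(-201) = 201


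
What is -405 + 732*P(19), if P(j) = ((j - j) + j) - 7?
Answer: 8379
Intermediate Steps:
P(j) = -7 + j (P(j) = (0 + j) - 7 = j - 7 = -7 + j)
-405 + 732*P(19) = -405 + 732*(-7 + 19) = -405 + 732*12 = -405 + 8784 = 8379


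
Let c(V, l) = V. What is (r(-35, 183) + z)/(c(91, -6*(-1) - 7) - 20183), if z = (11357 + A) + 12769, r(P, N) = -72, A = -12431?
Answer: -11623/20092 ≈ -0.57849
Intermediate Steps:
z = 11695 (z = (11357 - 12431) + 12769 = -1074 + 12769 = 11695)
(r(-35, 183) + z)/(c(91, -6*(-1) - 7) - 20183) = (-72 + 11695)/(91 - 20183) = 11623/(-20092) = 11623*(-1/20092) = -11623/20092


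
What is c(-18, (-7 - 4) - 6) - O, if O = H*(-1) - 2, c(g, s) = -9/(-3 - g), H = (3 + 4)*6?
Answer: 217/5 ≈ 43.400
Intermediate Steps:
H = 42 (H = 7*6 = 42)
O = -44 (O = 42*(-1) - 2 = -42 - 2 = -44)
c(-18, (-7 - 4) - 6) - O = 9/(3 - 18) - 1*(-44) = 9/(-15) + 44 = 9*(-1/15) + 44 = -⅗ + 44 = 217/5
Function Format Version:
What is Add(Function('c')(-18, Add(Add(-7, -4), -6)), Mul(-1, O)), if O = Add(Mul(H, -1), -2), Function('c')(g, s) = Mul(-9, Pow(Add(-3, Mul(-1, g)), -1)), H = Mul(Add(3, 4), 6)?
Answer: Rational(217, 5) ≈ 43.400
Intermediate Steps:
H = 42 (H = Mul(7, 6) = 42)
O = -44 (O = Add(Mul(42, -1), -2) = Add(-42, -2) = -44)
Add(Function('c')(-18, Add(Add(-7, -4), -6)), Mul(-1, O)) = Add(Mul(9, Pow(Add(3, -18), -1)), Mul(-1, -44)) = Add(Mul(9, Pow(-15, -1)), 44) = Add(Mul(9, Rational(-1, 15)), 44) = Add(Rational(-3, 5), 44) = Rational(217, 5)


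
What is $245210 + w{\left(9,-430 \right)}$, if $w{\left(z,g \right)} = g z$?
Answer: $241340$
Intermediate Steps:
$245210 + w{\left(9,-430 \right)} = 245210 - 3870 = 241340$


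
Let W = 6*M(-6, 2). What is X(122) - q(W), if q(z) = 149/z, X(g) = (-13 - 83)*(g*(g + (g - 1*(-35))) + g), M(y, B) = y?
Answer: -118056811/36 ≈ -3.2794e+6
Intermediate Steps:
W = -36 (W = 6*(-6) = -36)
X(g) = -96*g - 96*g*(35 + 2*g) (X(g) = -96*(g*(g + (g + 35)) + g) = -96*(g*(g + (35 + g)) + g) = -96*(g*(35 + 2*g) + g) = -96*(g + g*(35 + 2*g)) = -96*g - 96*g*(35 + 2*g))
X(122) - q(W) = -192*122*(18 + 122) - 149/(-36) = -192*122*140 - 149*(-1)/36 = -3279360 - 1*(-149/36) = -3279360 + 149/36 = -118056811/36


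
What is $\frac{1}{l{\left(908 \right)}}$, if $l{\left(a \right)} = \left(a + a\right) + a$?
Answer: $\frac{1}{2724} \approx 0.00036711$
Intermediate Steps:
$l{\left(a \right)} = 3 a$ ($l{\left(a \right)} = 2 a + a = 3 a$)
$\frac{1}{l{\left(908 \right)}} = \frac{1}{3 \cdot 908} = \frac{1}{2724}$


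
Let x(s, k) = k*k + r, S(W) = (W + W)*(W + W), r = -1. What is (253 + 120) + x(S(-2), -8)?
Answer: 436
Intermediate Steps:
S(W) = 4*W² (S(W) = (2*W)*(2*W) = 4*W²)
x(s, k) = -1 + k² (x(s, k) = k*k - 1 = k² - 1 = -1 + k²)
(253 + 120) + x(S(-2), -8) = (253 + 120) + (-1 + (-8)²) = 373 + (-1 + 64) = 373 + 63 = 436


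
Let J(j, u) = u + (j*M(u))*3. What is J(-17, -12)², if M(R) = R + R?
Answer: 1468944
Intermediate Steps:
M(R) = 2*R
J(j, u) = u + 6*j*u (J(j, u) = u + (j*(2*u))*3 = u + (2*j*u)*3 = u + 6*j*u)
J(-17, -12)² = (-12*(1 + 6*(-17)))² = (-12*(1 - 102))² = (-12*(-101))² = 1212² = 1468944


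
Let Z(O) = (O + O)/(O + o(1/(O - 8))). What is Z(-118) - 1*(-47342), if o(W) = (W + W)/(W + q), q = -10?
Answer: 1761149457/37199 ≈ 47344.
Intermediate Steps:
o(W) = 2*W/(-10 + W) (o(W) = (W + W)/(W - 10) = (2*W)/(-10 + W) = 2*W/(-10 + W))
Z(O) = 2*O/(O + 2/((-10 + 1/(-8 + O))*(-8 + O))) (Z(O) = (O + O)/(O + 2/((O - 8)*(-10 + 1/(O - 8)))) = (2*O)/(O + 2/((-8 + O)*(-10 + 1/(-8 + O)))) = (2*O)/(O + 2/((-10 + 1/(-8 + O))*(-8 + O))) = 2*O/(O + 2/((-10 + 1/(-8 + O))*(-8 + O))))
Z(-118) - 1*(-47342) = 2*(-118)*(-81 + 10*(-118))/(-2 - 118*(-81 + 10*(-118))) - 1*(-47342) = 2*(-118)*(-81 - 1180)/(-2 - 118*(-81 - 1180)) + 47342 = 2*(-118)*(-1261)/(-2 - 118*(-1261)) + 47342 = 2*(-118)*(-1261)/(-2 + 148798) + 47342 = 2*(-118)*(-1261)/148796 + 47342 = 2*(-118)*(1/148796)*(-1261) + 47342 = 74399/37199 + 47342 = 1761149457/37199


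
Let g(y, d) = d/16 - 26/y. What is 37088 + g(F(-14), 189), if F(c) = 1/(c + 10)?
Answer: 595261/16 ≈ 37204.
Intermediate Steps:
F(c) = 1/(10 + c)
g(y, d) = -26/y + d/16 (g(y, d) = d*(1/16) - 26/y = d/16 - 26/y = -26/y + d/16)
37088 + g(F(-14), 189) = 37088 + (-26/(1/(10 - 14)) + (1/16)*189) = 37088 + (-26/(1/(-4)) + 189/16) = 37088 + (-26/(-¼) + 189/16) = 37088 + (-26*(-4) + 189/16) = 37088 + (104 + 189/16) = 37088 + 1853/16 = 595261/16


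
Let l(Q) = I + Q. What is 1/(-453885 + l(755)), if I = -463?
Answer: -1/453593 ≈ -2.2046e-6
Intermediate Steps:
l(Q) = -463 + Q
1/(-453885 + l(755)) = 1/(-453885 + (-463 + 755)) = 1/(-453885 + 292) = 1/(-453593) = -1/453593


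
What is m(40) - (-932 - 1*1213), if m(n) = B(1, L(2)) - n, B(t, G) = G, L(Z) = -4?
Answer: 2101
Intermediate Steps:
m(n) = -4 - n
m(40) - (-932 - 1*1213) = (-4 - 1*40) - (-932 - 1*1213) = (-4 - 40) - (-932 - 1213) = -44 - 1*(-2145) = -44 + 2145 = 2101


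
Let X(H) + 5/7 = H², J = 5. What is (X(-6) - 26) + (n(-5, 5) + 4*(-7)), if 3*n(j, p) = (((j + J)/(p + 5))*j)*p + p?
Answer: -358/21 ≈ -17.048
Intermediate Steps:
n(j, p) = p/3 + j*p*(5 + j)/(3*(5 + p)) (n(j, p) = ((((j + 5)/(p + 5))*j)*p + p)/3 = ((((5 + j)/(5 + p))*j)*p + p)/3 = ((j*(5 + j)/(5 + p))*p + p)/3 = (j*p*(5 + j)/(5 + p) + p)/3 = (p + j*p*(5 + j)/(5 + p))/3 = p/3 + j*p*(5 + j)/(3*(5 + p)))
X(H) = -5/7 + H²
(X(-6) - 26) + (n(-5, 5) + 4*(-7)) = ((-5/7 + (-6)²) - 26) + ((⅓)*5*(5 + 5 + (-5)² + 5*(-5))/(5 + 5) + 4*(-7)) = ((-5/7 + 36) - 26) + ((⅓)*5*(5 + 5 + 25 - 25)/10 - 28) = (247/7 - 26) + ((⅓)*5*(⅒)*10 - 28) = 65/7 + (5/3 - 28) = 65/7 - 79/3 = -358/21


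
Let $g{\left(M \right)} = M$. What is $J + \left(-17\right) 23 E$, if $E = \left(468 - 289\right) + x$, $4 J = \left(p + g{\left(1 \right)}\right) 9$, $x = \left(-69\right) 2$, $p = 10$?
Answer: $- \frac{64025}{4} \approx -16006.0$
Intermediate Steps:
$x = -138$
$J = \frac{99}{4}$ ($J = \frac{\left(10 + 1\right) 9}{4} = \frac{11 \cdot 9}{4} = \frac{1}{4} \cdot 99 = \frac{99}{4} \approx 24.75$)
$E = 41$ ($E = \left(468 - 289\right) - 138 = 179 - 138 = 41$)
$J + \left(-17\right) 23 E = \frac{99}{4} + \left(-17\right) 23 \cdot 41 = \frac{99}{4} - 16031 = - \frac{64025}{4}$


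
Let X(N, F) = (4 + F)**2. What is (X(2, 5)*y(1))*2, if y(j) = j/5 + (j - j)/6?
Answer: 162/5 ≈ 32.400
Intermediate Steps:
y(j) = j/5 (y(j) = j*(1/5) + 0*(1/6) = j/5 + 0 = j/5)
(X(2, 5)*y(1))*2 = ((4 + 5)**2*((1/5)*1))*2 = (9**2*(1/5))*2 = (81*(1/5))*2 = (81/5)*2 = 162/5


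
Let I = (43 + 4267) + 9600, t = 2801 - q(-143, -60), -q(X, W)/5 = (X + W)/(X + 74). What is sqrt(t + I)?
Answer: sqrt(79631106)/69 ≈ 129.33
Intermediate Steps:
q(X, W) = -5*(W + X)/(74 + X) (q(X, W) = -5*(X + W)/(X + 74) = -5*(W + X)/(74 + X))
t = 194284/69 (t = 2801 - 5*(-1*(-60) - 1*(-143))/(74 - 143) = 2801 - 5*(60 + 143)/(-69) = 2801 - 5*(-1)*203/69 = 2801 - 1*(-1015/69) = 2801 + 1015/69 = 194284/69 ≈ 2815.7)
I = 13910 (I = 4310 + 9600 = 13910)
sqrt(t + I) = sqrt(194284/69 + 13910) = sqrt(1154074/69) = sqrt(79631106)/69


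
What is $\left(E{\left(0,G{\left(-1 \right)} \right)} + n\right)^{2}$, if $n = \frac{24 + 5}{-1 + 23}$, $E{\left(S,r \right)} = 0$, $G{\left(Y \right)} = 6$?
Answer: $\frac{841}{484} \approx 1.7376$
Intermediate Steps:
$n = \frac{29}{22} \approx 1.3182$
$\left(E{\left(0,G{\left(-1 \right)} \right)} + n\right)^{2} = \left(0 + \frac{29}{22}\right)^{2} = \left(\frac{29}{22}\right)^{2} = \frac{841}{484}$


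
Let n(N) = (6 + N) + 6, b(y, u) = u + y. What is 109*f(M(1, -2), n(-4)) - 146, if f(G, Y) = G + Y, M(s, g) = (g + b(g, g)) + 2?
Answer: 290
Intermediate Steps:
M(s, g) = 2 + 3*g (M(s, g) = (g + (g + g)) + 2 = (g + 2*g) + 2 = 3*g + 2 = 2 + 3*g)
n(N) = 12 + N
109*f(M(1, -2), n(-4)) - 146 = 109*((2 + 3*(-2)) + (12 - 4)) - 146 = 109*((2 - 6) + 8) - 146 = 109*(-4 + 8) - 146 = 109*4 - 146 = 436 - 146 = 290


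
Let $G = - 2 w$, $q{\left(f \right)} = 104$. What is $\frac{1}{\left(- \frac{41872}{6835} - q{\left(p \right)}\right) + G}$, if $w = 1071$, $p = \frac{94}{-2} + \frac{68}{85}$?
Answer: $- \frac{6835}{15393282} \approx -0.00044402$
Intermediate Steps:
$p = - \frac{231}{5}$ ($p = 94 \left(- \frac{1}{2}\right) + 68 \cdot \frac{1}{85} = -47 + \frac{4}{5} = - \frac{231}{5} \approx -46.2$)
$G = -2142$ ($G = \left(-2\right) 1071 = -2142$)
$\frac{1}{\left(- \frac{41872}{6835} - q{\left(p \right)}\right) + G} = \frac{1}{\left(- \frac{41872}{6835} - 104\right) - 2142} = \frac{1}{- \frac{752712}{6835} - 2142} = \frac{1}{- \frac{15393282}{6835}} = - \frac{6835}{15393282}$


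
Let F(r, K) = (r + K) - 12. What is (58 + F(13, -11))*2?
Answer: 96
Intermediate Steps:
F(r, K) = -12 + K + r (F(r, K) = (K + r) - 12 = -12 + K + r)
(58 + F(13, -11))*2 = (58 + (-12 - 11 + 13))*2 = (58 - 10)*2 = 48*2 = 96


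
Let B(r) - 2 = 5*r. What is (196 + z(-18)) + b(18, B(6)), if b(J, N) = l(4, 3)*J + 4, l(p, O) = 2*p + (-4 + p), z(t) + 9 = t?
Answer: 317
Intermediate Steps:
z(t) = -9 + t
l(p, O) = -4 + 3*p
B(r) = 2 + 5*r
b(J, N) = 4 + 8*J (b(J, N) = (-4 + 3*4)*J + 4 = (-4 + 12)*J + 4 = 8*J + 4 = 4 + 8*J)
(196 + z(-18)) + b(18, B(6)) = (196 + (-9 - 18)) + (4 + 8*18) = (196 - 27) + (4 + 144) = 169 + 148 = 317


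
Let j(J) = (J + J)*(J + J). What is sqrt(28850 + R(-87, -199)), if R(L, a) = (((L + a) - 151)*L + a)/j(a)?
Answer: 13*sqrt(6760345)/199 ≈ 169.85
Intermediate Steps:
j(J) = 4*J**2 (j(J) = (2*J)*(2*J) = 4*J**2)
R(L, a) = (a + L*(-151 + L + a))/(4*a**2) (R(L, a) = (((L + a) - 151)*L + a)/((4*a**2)) = ((-151 + L + a)*L + a)*(1/(4*a**2)) = (L*(-151 + L + a) + a)*(1/(4*a**2)) = (a + L*(-151 + L + a))*(1/(4*a**2)) = (a + L*(-151 + L + a))/(4*a**2))
sqrt(28850 + R(-87, -199)) = sqrt(28850 + (1/4)*(-199 + (-87)**2 - 151*(-87) - 87*(-199))/(-199)**2) = sqrt(28850 + (1/4)*(1/39601)*(-199 + 7569 + 13137 + 17313)) = sqrt(28850 + (1/4)*(1/39601)*37820) = sqrt(28850 + 9455/39601) = sqrt(1142498305/39601) = 13*sqrt(6760345)/199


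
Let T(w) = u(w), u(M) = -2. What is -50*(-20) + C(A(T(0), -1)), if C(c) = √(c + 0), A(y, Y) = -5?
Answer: 1000 + I*√5 ≈ 1000.0 + 2.2361*I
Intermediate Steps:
T(w) = -2
C(c) = √c
-50*(-20) + C(A(T(0), -1)) = -50*(-20) + √(-5) = 1000 + I*√5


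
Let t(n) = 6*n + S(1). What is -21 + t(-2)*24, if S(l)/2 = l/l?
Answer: -261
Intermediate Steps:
S(l) = 2 (S(l) = 2*(l/l) = 2*1 = 2)
t(n) = 2 + 6*n (t(n) = 6*n + 2 = 2 + 6*n)
-21 + t(-2)*24 = -21 + (2 + 6*(-2))*24 = -21 + (2 - 12)*24 = -21 - 10*24 = -21 - 240 = -261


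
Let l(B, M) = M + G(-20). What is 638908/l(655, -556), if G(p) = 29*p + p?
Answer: -159727/289 ≈ -552.69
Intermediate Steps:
G(p) = 30*p
l(B, M) = -600 + M (l(B, M) = M + 30*(-20) = M - 600 = -600 + M)
638908/l(655, -556) = 638908/(-600 - 556) = 638908/(-1156) = 638908*(-1/1156) = -159727/289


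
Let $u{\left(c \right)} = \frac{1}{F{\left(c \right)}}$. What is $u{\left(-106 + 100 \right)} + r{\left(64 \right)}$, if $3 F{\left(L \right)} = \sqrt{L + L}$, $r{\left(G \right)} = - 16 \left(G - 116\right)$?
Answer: $832 - \frac{i \sqrt{3}}{2} \approx 832.0 - 0.86602 i$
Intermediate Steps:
$r{\left(G \right)} = 1856 - 16 G$ ($r{\left(G \right)} = - 16 \left(-116 + G\right) = 1856 - 16 G$)
$F{\left(L \right)} = \frac{\sqrt{2} \sqrt{L}}{3}$ ($F{\left(L \right)} = \frac{\sqrt{L + L}}{3} = \frac{\sqrt{2 L}}{3} = \frac{\sqrt{2} \sqrt{L}}{3}$)
$u{\left(c \right)} = \frac{3 \sqrt{2}}{2 \sqrt{c}}$ ($u{\left(c \right)} = \frac{1}{\frac{1}{3} \sqrt{2} \sqrt{c}} = \frac{3 \sqrt{2}}{2 \sqrt{c}}$)
$u{\left(-106 + 100 \right)} + r{\left(64 \right)} = \frac{3 \sqrt{2}}{2 \sqrt{-106 + 100}} + \left(1856 - 1024\right) = \frac{3 \sqrt{2}}{2 i \sqrt{6}} + \left(1856 - 1024\right) = \frac{3 \sqrt{2} \left(- \frac{i \sqrt{6}}{6}\right)}{2} + 832 = - \frac{i \sqrt{3}}{2} + 832 = 832 - \frac{i \sqrt{3}}{2}$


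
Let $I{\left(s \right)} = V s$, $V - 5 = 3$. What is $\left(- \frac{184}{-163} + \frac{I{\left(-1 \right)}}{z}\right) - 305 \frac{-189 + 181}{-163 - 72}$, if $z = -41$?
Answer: $- \frac{2845448}{314101} \approx -9.059$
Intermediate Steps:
$V = 8$ ($V = 5 + 3 = 8$)
$I{\left(s \right)} = 8 s$
$\left(- \frac{184}{-163} + \frac{I{\left(-1 \right)}}{z}\right) - 305 \frac{-189 + 181}{-163 - 72} = \left(- \frac{184}{-163} + \frac{8 \left(-1\right)}{-41}\right) - 305 \frac{-189 + 181}{-163 - 72} = \left(\left(-184\right) \left(- \frac{1}{163}\right) - - \frac{8}{41}\right) - 305 \left(- \frac{8}{-235}\right) = \left(\frac{184}{163} + \frac{8}{41}\right) - 305 \left(\left(-8\right) \left(- \frac{1}{235}\right)\right) = \frac{8848}{6683} - \frac{488}{47} = - \frac{2845448}{314101}$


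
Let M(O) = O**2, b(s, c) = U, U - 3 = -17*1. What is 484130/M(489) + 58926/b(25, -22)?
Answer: -1005976159/239121 ≈ -4207.0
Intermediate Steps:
U = -14 (U = 3 - 17*1 = 3 - 17 = -14)
b(s, c) = -14
484130/M(489) + 58926/b(25, -22) = 484130/(489**2) + 58926/(-14) = 484130/239121 + 58926*(-1/14) = 484130*(1/239121) - 4209 = 484130/239121 - 4209 = -1005976159/239121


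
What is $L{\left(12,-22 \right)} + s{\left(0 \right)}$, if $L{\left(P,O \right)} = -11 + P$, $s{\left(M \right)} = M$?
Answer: $1$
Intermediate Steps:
$L{\left(12,-22 \right)} + s{\left(0 \right)} = \left(-11 + 12\right) + 0 = 1 + 0 = 1$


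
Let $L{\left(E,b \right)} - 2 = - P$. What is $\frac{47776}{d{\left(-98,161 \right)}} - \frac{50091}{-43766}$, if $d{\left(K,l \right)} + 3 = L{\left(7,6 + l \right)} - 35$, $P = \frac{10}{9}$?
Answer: $- \frac{9400974675}{7308922} \approx -1286.2$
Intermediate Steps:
$P = \frac{10}{9}$ ($P = 10 \cdot \frac{1}{9} = \frac{10}{9} \approx 1.1111$)
$L{\left(E,b \right)} = \frac{8}{9}$ ($L{\left(E,b \right)} = 2 - \frac{10}{9} = \frac{8}{9}$)
$d{\left(K,l \right)} = - \frac{334}{9}$ ($d{\left(K,l \right)} = -3 + \left(\frac{8}{9} - 35\right) = -3 - \frac{307}{9} = - \frac{334}{9}$)
$\frac{47776}{d{\left(-98,161 \right)}} - \frac{50091}{-43766} = \frac{47776}{- \frac{334}{9}} - \frac{50091}{-43766} = 47776 \left(- \frac{9}{334}\right) - - \frac{50091}{43766} = - \frac{214992}{167} + \frac{50091}{43766} = - \frac{9400974675}{7308922}$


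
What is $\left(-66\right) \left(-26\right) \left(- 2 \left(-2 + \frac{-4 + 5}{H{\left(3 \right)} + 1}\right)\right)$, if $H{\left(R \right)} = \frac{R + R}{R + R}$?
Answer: $5148$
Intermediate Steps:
$H{\left(R \right)} = 1$ ($H{\left(R \right)} = \frac{2 R}{2 R} = 2 R \frac{1}{2 R} = 1$)
$\left(-66\right) \left(-26\right) \left(- 2 \left(-2 + \frac{-4 + 5}{H{\left(3 \right)} + 1}\right)\right) = \left(-66\right) \left(-26\right) \left(- 2 \left(-2 + \frac{-4 + 5}{1 + 1}\right)\right) = 1716 \left(- 2 \left(-2 + 1 \cdot \frac{1}{2}\right)\right) = 1716 \left(- 2 \left(-2 + \frac{1}{2}\right)\right) = 1716 \left(\left(-2\right) \left(- \frac{3}{2}\right)\right) = 1716 \cdot 3 = 5148$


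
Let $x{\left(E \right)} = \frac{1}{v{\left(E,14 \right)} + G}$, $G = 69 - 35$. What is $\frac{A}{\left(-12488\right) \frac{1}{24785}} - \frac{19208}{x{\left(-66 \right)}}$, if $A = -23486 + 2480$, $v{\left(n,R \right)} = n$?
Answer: $\frac{4098228919}{6244} \approx 6.5635 \cdot 10^{5}$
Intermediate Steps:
$G = 34$ ($G = 69 - 35 = 34$)
$x{\left(E \right)} = \frac{1}{34 + E}$ ($x{\left(E \right)} = \frac{1}{E + 34} = \frac{1}{34 + E}$)
$A = -21006$
$\frac{A}{\left(-12488\right) \frac{1}{24785}} - \frac{19208}{x{\left(-66 \right)}} = - \frac{21006}{\left(-12488\right) \frac{1}{24785}} - \frac{19208}{\frac{1}{34 - 66}} = - \frac{21006}{\left(-12488\right) \frac{1}{24785}} - \frac{19208}{\frac{1}{-32}} = - \frac{21006}{- \frac{12488}{24785}} - \frac{19208}{- \frac{1}{32}} = \left(-21006\right) \left(- \frac{24785}{12488}\right) - -614656 = \frac{260316855}{6244} + 614656 = \frac{4098228919}{6244}$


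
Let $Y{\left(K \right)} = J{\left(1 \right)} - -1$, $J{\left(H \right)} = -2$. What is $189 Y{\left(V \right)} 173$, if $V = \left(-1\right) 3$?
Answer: $-32697$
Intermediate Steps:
$V = -3$
$Y{\left(K \right)} = -1$ ($Y{\left(K \right)} = -2 - -1 = -2 + 1 = -1$)
$189 Y{\left(V \right)} 173 = 189 \left(-1\right) 173 = \left(-189\right) 173 = -32697$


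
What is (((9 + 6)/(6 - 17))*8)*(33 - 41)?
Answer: 960/11 ≈ 87.273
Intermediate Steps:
(((9 + 6)/(6 - 17))*8)*(33 - 41) = ((15/(-11))*8)*(-8) = ((15*(-1/11))*8)*(-8) = -15/11*8*(-8) = -120/11*(-8) = 960/11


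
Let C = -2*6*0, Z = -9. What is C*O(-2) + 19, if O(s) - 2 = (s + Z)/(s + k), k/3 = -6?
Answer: 19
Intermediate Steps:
k = -18 (k = 3*(-6) = -18)
C = 0 (C = -12*0 = 0)
O(s) = 2 + (-9 + s)/(-18 + s) (O(s) = 2 + (s - 9)/(s - 18) = 2 + (-9 + s)/(-18 + s))
C*O(-2) + 19 = 0*(3*(-15 - 2)/(-18 - 2)) + 19 = 0*(3*(-17)/(-20)) + 19 = 0*(3*(-1/20)*(-17)) + 19 = 0*(51/20) + 19 = 0 + 19 = 19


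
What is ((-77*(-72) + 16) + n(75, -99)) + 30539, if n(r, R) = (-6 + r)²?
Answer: 40860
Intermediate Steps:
((-77*(-72) + 16) + n(75, -99)) + 30539 = ((-77*(-72) + 16) + (-6 + 75)²) + 30539 = ((5544 + 16) + 69²) + 30539 = (5560 + 4761) + 30539 = 10321 + 30539 = 40860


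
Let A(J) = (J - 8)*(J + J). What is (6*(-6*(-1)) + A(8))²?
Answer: 1296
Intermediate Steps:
A(J) = 2*J*(-8 + J) (A(J) = (-8 + J)*(2*J) = 2*J*(-8 + J))
(6*(-6*(-1)) + A(8))² = (6*(-6*(-1)) + 2*8*(-8 + 8))² = (6*6 + 2*8*0)² = (36 + 0)² = 36² = 1296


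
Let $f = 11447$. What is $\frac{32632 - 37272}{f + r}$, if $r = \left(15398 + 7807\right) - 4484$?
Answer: $- \frac{580}{3771} \approx -0.15381$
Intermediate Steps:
$r = 18721$ ($r = 23205 - 4484 = 18721$)
$\frac{32632 - 37272}{f + r} = \frac{32632 - 37272}{11447 + 18721} = - \frac{4640}{30168} = \left(-4640\right) \frac{1}{30168} = - \frac{580}{3771}$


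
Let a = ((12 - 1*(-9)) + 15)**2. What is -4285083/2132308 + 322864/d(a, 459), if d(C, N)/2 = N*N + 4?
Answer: -558579966799/449245310980 ≈ -1.2434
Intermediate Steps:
a = 1296 (a = ((12 + 9) + 15)**2 = (21 + 15)**2 = 36**2 = 1296)
d(C, N) = 8 + 2*N**2 (d(C, N) = 2*(N*N + 4) = 2*(N**2 + 4) = 2*(4 + N**2) = 8 + 2*N**2)
-4285083/2132308 + 322864/d(a, 459) = -4285083/2132308 + 322864/(8 + 2*459**2) = -4285083*1/2132308 + 322864/(8 + 2*210681) = -4285083/2132308 + 322864/(8 + 421362) = -4285083/2132308 + 322864/421370 = -4285083/2132308 + 322864*(1/421370) = -4285083/2132308 + 161432/210685 = -558579966799/449245310980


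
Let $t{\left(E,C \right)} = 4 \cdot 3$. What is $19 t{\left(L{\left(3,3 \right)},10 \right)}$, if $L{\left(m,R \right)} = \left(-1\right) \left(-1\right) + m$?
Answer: $228$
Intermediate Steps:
$L{\left(m,R \right)} = 1 + m$
$t{\left(E,C \right)} = 12$
$19 t{\left(L{\left(3,3 \right)},10 \right)} = 19 \cdot 12 = 228$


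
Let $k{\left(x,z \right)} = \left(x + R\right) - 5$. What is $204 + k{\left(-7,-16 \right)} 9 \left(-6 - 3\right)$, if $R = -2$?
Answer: $1338$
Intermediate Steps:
$k{\left(x,z \right)} = -7 + x$ ($k{\left(x,z \right)} = \left(x - 2\right) - 5 = \left(-2 + x\right) - 5 = -7 + x$)
$204 + k{\left(-7,-16 \right)} 9 \left(-6 - 3\right) = 204 + \left(-7 - 7\right) 9 \left(-6 - 3\right) = 204 - 14 \cdot 9 \left(-9\right) = 204 - -1134 = 204 + 1134 = 1338$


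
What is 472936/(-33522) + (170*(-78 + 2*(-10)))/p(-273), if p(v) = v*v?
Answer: -121788856/8497827 ≈ -14.332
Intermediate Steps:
p(v) = v²
472936/(-33522) + (170*(-78 + 2*(-10)))/p(-273) = 472936/(-33522) + (170*(-78 + 2*(-10)))/((-273)²) = 472936*(-1/33522) + (170*(-78 - 20))/74529 = -236468/16761 + (170*(-98))*(1/74529) = -236468/16761 - 16660*1/74529 = -236468/16761 - 340/1521 = -121788856/8497827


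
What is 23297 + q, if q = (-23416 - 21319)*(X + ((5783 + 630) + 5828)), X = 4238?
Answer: -737164768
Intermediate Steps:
q = -737188065 (q = (-23416 - 21319)*(4238 + ((5783 + 630) + 5828)) = -44735*(4238 + (6413 + 5828)) = -44735*(4238 + 12241) = -44735*16479 = -737188065)
23297 + q = 23297 - 737188065 = -737164768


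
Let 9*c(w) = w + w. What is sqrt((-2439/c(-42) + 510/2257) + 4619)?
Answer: sqrt(4872902522327)/31598 ≈ 69.861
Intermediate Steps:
c(w) = 2*w/9 (c(w) = (w + w)/9 = (2*w)/9 = 2*w/9)
sqrt((-2439/c(-42) + 510/2257) + 4619) = sqrt((-2439/((2/9)*(-42)) + 510/2257) + 4619) = sqrt((-2439/(-28/3) + 510*(1/2257)) + 4619) = sqrt((-2439*(-3/28) + 510/2257) + 4619) = sqrt((7317/28 + 510/2257) + 4619) = sqrt(16528749/63196 + 4619) = sqrt(308431073/63196) = sqrt(4872902522327)/31598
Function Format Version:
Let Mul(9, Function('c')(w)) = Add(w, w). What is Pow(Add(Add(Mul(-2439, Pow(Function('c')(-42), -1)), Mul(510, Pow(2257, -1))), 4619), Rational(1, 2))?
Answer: Mul(Rational(1, 31598), Pow(4872902522327, Rational(1, 2))) ≈ 69.861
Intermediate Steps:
Function('c')(w) = Mul(Rational(2, 9), w) (Function('c')(w) = Mul(Rational(1, 9), Add(w, w)) = Mul(Rational(1, 9), Mul(2, w)) = Mul(Rational(2, 9), w))
Pow(Add(Add(Mul(-2439, Pow(Function('c')(-42), -1)), Mul(510, Pow(2257, -1))), 4619), Rational(1, 2)) = Pow(Add(Add(Mul(-2439, Pow(Mul(Rational(2, 9), -42), -1)), Mul(510, Pow(2257, -1))), 4619), Rational(1, 2)) = Pow(Add(Add(Mul(-2439, Pow(Rational(-28, 3), -1)), Mul(510, Rational(1, 2257))), 4619), Rational(1, 2)) = Pow(Add(Add(Mul(-2439, Rational(-3, 28)), Rational(510, 2257)), 4619), Rational(1, 2)) = Pow(Add(Add(Rational(7317, 28), Rational(510, 2257)), 4619), Rational(1, 2)) = Pow(Add(Rational(16528749, 63196), 4619), Rational(1, 2)) = Pow(Rational(308431073, 63196), Rational(1, 2)) = Mul(Rational(1, 31598), Pow(4872902522327, Rational(1, 2)))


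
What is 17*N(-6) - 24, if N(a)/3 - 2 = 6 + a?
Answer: 78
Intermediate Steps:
N(a) = 24 + 3*a (N(a) = 6 + 3*(6 + a) = 6 + (18 + 3*a) = 24 + 3*a)
17*N(-6) - 24 = 17*(24 + 3*(-6)) - 24 = 17*(24 - 18) - 24 = 17*6 - 24 = 102 - 24 = 78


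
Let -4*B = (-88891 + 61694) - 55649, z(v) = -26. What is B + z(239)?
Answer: 41371/2 ≈ 20686.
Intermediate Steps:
B = 41423/2 (B = -((-88891 + 61694) - 55649)/4 = -(-27197 - 55649)/4 = -¼*(-82846) = 41423/2 ≈ 20712.)
B + z(239) = 41423/2 - 26 = 41371/2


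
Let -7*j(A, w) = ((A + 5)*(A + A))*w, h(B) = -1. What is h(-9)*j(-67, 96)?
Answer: 797568/7 ≈ 1.1394e+5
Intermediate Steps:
j(A, w) = -2*A*w*(5 + A)/7 (j(A, w) = -(A + 5)*(A + A)*w/7 = -(5 + A)*(2*A)*w/7 = -2*A*(5 + A)*w/7 = -2*A*w*(5 + A)/7)
h(-9)*j(-67, 96) = -(-2)*(-67)*96*(5 - 67)/7 = -(-2)*(-67)*96*(-62)/7 = -1*(-797568/7) = 797568/7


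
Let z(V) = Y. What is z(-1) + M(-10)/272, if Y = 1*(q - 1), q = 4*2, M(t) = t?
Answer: 947/136 ≈ 6.9632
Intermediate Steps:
q = 8
Y = 7 (Y = 1*(8 - 1) = 1*7 = 7)
z(V) = 7
z(-1) + M(-10)/272 = 7 - 10/272 = 7 - 10*1/272 = 7 - 5/136 = 947/136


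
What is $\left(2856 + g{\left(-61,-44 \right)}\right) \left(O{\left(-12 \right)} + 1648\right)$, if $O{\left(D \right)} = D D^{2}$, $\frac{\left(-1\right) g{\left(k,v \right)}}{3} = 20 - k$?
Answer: $-209040$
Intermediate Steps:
$g{\left(k,v \right)} = -60 + 3 k$ ($g{\left(k,v \right)} = - 3 \left(20 - k\right) = -60 + 3 k$)
$O{\left(D \right)} = D^{3}$
$\left(2856 + g{\left(-61,-44 \right)}\right) \left(O{\left(-12 \right)} + 1648\right) = \left(2856 + \left(-60 + 3 \left(-61\right)\right)\right) \left(\left(-12\right)^{3} + 1648\right) = \left(2856 - 243\right) \left(-1728 + 1648\right) = \left(2856 - 243\right) \left(-80\right) = 2613 \left(-80\right) = -209040$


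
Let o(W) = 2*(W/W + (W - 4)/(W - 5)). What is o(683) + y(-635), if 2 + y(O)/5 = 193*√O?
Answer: -2033/339 + 965*I*√635 ≈ -5.997 + 24317.0*I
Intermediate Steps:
y(O) = -10 + 965*√O (y(O) = -10 + 5*(193*√O) = -10 + 965*√O)
o(W) = 2 + 2*(-4 + W)/(-5 + W) (o(W) = 2*(1 + (-4 + W)/(-5 + W)) = 2 + 2*(-4 + W)/(-5 + W))
o(683) + y(-635) = 2*(-9 + 2*683)/(-5 + 683) + (-10 + 965*√(-635)) = 2*(-9 + 1366)/678 + (-10 + 965*(I*√635)) = 2*(1/678)*1357 + (-10 + 965*I*√635) = 1357/339 + (-10 + 965*I*√635) = -2033/339 + 965*I*√635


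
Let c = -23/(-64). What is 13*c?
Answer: 299/64 ≈ 4.6719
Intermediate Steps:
c = 23/64 (c = -23*(-1/64) = 23/64 ≈ 0.35938)
13*c = 13*(23/64) = 299/64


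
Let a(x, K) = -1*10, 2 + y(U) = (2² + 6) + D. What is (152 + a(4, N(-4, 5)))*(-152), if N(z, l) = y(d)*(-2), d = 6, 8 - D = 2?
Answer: -21584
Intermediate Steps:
D = 6 (D = 8 - 1*2 = 8 - 2 = 6)
y(U) = 14 (y(U) = -2 + ((2² + 6) + 6) = -2 + ((4 + 6) + 6) = -2 + (10 + 6) = -2 + 16 = 14)
N(z, l) = -28 (N(z, l) = 14*(-2) = -28)
a(x, K) = -10
(152 + a(4, N(-4, 5)))*(-152) = (152 - 10)*(-152) = 142*(-152) = -21584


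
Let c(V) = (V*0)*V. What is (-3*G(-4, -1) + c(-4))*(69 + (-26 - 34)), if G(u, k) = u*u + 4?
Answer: -540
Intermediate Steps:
c(V) = 0 (c(V) = 0*V = 0)
G(u, k) = 4 + u² (G(u, k) = u² + 4 = 4 + u²)
(-3*G(-4, -1) + c(-4))*(69 + (-26 - 34)) = (-3*(4 + (-4)²) + 0)*(69 + (-26 - 34)) = (-3*(4 + 16) + 0)*(69 - 60) = (-3*20 + 0)*9 = (-60 + 0)*9 = -60*9 = -540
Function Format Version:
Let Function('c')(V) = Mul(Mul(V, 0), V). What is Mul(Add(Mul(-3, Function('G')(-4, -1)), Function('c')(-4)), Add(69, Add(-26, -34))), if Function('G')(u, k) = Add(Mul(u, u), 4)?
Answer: -540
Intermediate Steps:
Function('c')(V) = 0 (Function('c')(V) = Mul(0, V) = 0)
Function('G')(u, k) = Add(4, Pow(u, 2)) (Function('G')(u, k) = Add(Pow(u, 2), 4) = Add(4, Pow(u, 2)))
Mul(Add(Mul(-3, Function('G')(-4, -1)), Function('c')(-4)), Add(69, Add(-26, -34))) = Mul(Add(Mul(-3, Add(4, Pow(-4, 2))), 0), Add(69, Add(-26, -34))) = Mul(Add(Mul(-3, Add(4, 16)), 0), Add(69, -60)) = Mul(Add(Mul(-3, 20), 0), 9) = Mul(Add(-60, 0), 9) = Mul(-60, 9) = -540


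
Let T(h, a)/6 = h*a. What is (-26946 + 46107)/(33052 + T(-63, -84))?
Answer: 19161/64804 ≈ 0.29568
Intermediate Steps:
T(h, a) = 6*a*h (T(h, a) = 6*(h*a) = 6*(a*h) = 6*a*h)
(-26946 + 46107)/(33052 + T(-63, -84)) = (-26946 + 46107)/(33052 + 6*(-84)*(-63)) = 19161/(33052 + 31752) = 19161/64804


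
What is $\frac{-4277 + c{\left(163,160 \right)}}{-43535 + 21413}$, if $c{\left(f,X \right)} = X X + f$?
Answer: $- \frac{3581}{3687} \approx -0.97125$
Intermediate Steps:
$c{\left(f,X \right)} = f + X^{2}$ ($c{\left(f,X \right)} = X^{2} + f = f + X^{2}$)
$\frac{-4277 + c{\left(163,160 \right)}}{-43535 + 21413} = \frac{-4277 + \left(163 + 160^{2}\right)}{-43535 + 21413} = \frac{-4277 + \left(163 + 25600\right)}{-22122} = \left(-4277 + 25763\right) \left(- \frac{1}{22122}\right) = 21486 \left(- \frac{1}{22122}\right) = - \frac{3581}{3687}$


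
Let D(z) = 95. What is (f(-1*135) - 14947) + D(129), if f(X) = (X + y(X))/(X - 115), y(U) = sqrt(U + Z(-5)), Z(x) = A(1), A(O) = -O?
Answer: -742573/50 - I*sqrt(34)/125 ≈ -14851.0 - 0.046648*I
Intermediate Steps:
Z(x) = -1 (Z(x) = -1*1 = -1)
y(U) = sqrt(-1 + U) (y(U) = sqrt(U - 1) = sqrt(-1 + U))
f(X) = (X + sqrt(-1 + X))/(-115 + X) (f(X) = (X + sqrt(-1 + X))/(X - 115) = (X + sqrt(-1 + X))/(-115 + X))
(f(-1*135) - 14947) + D(129) = ((-1*135 + sqrt(-1 - 1*135))/(-115 - 1*135) - 14947) + 95 = ((-135 + sqrt(-1 - 135))/(-115 - 135) - 14947) + 95 = ((-135 + sqrt(-136))/(-250) - 14947) + 95 = (-(-135 + 2*I*sqrt(34))/250 - 14947) + 95 = ((27/50 - I*sqrt(34)/125) - 14947) + 95 = (-747323/50 - I*sqrt(34)/125) + 95 = -742573/50 - I*sqrt(34)/125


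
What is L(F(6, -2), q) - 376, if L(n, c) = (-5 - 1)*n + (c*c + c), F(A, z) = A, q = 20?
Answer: 8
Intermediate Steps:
L(n, c) = c + c**2 - 6*n (L(n, c) = -6*n + (c**2 + c) = -6*n + (c + c**2) = c + c**2 - 6*n)
L(F(6, -2), q) - 376 = (20 + 20**2 - 6*6) - 376 = (20 + 400 - 36) - 376 = 384 - 376 = 8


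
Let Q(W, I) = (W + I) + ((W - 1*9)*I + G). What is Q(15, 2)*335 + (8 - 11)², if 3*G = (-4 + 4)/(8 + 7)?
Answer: 9724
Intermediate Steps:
G = 0 (G = ((-4 + 4)/(8 + 7))/3 = (0/15)/3 = (0*(1/15))/3 = (⅓)*0 = 0)
Q(W, I) = I + W + I*(-9 + W) (Q(W, I) = (W + I) + ((W - 1*9)*I + 0) = (I + W) + ((W - 9)*I + 0) = (I + W) + ((-9 + W)*I + 0) = (I + W) + (I*(-9 + W) + 0) = (I + W) + I*(-9 + W) = I + W + I*(-9 + W))
Q(15, 2)*335 + (8 - 11)² = (15 - 8*2 + 2*15)*335 + (8 - 11)² = (15 - 16 + 30)*335 + (-3)² = 29*335 + 9 = 9715 + 9 = 9724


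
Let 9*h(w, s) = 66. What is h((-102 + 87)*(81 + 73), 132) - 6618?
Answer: -19832/3 ≈ -6610.7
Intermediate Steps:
h(w, s) = 22/3 (h(w, s) = (⅑)*66 = 22/3)
h((-102 + 87)*(81 + 73), 132) - 6618 = 22/3 - 6618 = -19832/3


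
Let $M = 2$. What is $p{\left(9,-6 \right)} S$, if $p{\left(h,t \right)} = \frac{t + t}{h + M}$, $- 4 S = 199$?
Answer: $\frac{597}{11} \approx 54.273$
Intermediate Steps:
$S = - \frac{199}{4}$ ($S = \left(- \frac{1}{4}\right) 199 = - \frac{199}{4} \approx -49.75$)
$p{\left(h,t \right)} = \frac{2 t}{2 + h}$ ($p{\left(h,t \right)} = \frac{t + t}{h + 2} = \frac{2 t}{2 + h}$)
$p{\left(9,-6 \right)} S = 2 \left(-6\right) \frac{1}{2 + 9} \left(- \frac{199}{4}\right) = 2 \left(-6\right) \frac{1}{11} \left(- \frac{199}{4}\right) = \left(- \frac{12}{11}\right) \left(- \frac{199}{4}\right) = \frac{597}{11}$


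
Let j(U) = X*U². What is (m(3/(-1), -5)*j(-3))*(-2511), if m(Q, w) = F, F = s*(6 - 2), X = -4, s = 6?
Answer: 2169504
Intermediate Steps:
F = 24 (F = 6*(6 - 2) = 6*4 = 24)
m(Q, w) = 24
j(U) = -4*U²
(m(3/(-1), -5)*j(-3))*(-2511) = (24*(-4*(-3)²))*(-2511) = (24*(-4*9))*(-2511) = (24*(-36))*(-2511) = -864*(-2511) = 2169504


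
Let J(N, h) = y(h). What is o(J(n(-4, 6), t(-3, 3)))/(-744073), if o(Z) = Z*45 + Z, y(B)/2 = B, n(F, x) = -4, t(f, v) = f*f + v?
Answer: -48/32351 ≈ -0.0014837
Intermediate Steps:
t(f, v) = v + f² (t(f, v) = f² + v = v + f²)
y(B) = 2*B
J(N, h) = 2*h
o(Z) = 46*Z (o(Z) = 45*Z + Z = 46*Z)
o(J(n(-4, 6), t(-3, 3)))/(-744073) = (46*(2*(3 + (-3)²)))/(-744073) = (46*(2*(3 + 9)))*(-1/744073) = (46*(2*12))*(-1/744073) = (46*24)*(-1/744073) = 1104*(-1/744073) = -48/32351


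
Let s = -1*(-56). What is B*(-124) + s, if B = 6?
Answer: -688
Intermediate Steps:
s = 56
B*(-124) + s = 6*(-124) + 56 = -744 + 56 = -688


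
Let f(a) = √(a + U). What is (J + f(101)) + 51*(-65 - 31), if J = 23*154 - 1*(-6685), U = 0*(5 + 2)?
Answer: 5331 + √101 ≈ 5341.0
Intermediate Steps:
U = 0 (U = 0*7 = 0)
f(a) = √a (f(a) = √(a + 0) = √a)
J = 10227 (J = 3542 + 6685 = 10227)
(J + f(101)) + 51*(-65 - 31) = (10227 + √101) + 51*(-65 - 31) = (10227 + √101) + 51*(-96) = (10227 + √101) - 4896 = 5331 + √101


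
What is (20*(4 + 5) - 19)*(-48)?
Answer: -7728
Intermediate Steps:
(20*(4 + 5) - 19)*(-48) = (20*9 - 19)*(-48) = (180 - 19)*(-48) = 161*(-48) = -7728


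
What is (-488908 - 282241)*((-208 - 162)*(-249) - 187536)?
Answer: 73572241494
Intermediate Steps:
(-488908 - 282241)*((-208 - 162)*(-249) - 187536) = -771149*(-370*(-249) - 187536) = -771149*(92130 - 187536) = -771149*(-95406) = 73572241494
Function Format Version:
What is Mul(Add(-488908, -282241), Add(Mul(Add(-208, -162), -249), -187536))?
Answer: 73572241494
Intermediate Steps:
Mul(Add(-488908, -282241), Add(Mul(Add(-208, -162), -249), -187536)) = Mul(-771149, Add(Mul(-370, -249), -187536)) = Mul(-771149, Add(92130, -187536)) = Mul(-771149, -95406) = 73572241494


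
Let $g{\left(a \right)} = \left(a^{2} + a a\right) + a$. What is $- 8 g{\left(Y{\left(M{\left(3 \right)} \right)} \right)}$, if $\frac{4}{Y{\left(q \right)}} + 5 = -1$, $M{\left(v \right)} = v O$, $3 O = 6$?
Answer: $- \frac{16}{9} \approx -1.7778$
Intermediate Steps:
$O = 2$ ($O = \frac{1}{3} \cdot 6 = 2$)
$M{\left(v \right)} = 2 v$ ($M{\left(v \right)} = v 2 = 2 v$)
$Y{\left(q \right)} = - \frac{2}{3}$ ($Y{\left(q \right)} = \frac{4}{-5 - 1} = \frac{4}{-6} = 4 \left(- \frac{1}{6}\right) = - \frac{2}{3}$)
$g{\left(a \right)} = a + 2 a^{2}$ ($g{\left(a \right)} = \left(a^{2} + a^{2}\right) + a = 2 a^{2} + a = a + 2 a^{2}$)
$- 8 g{\left(Y{\left(M{\left(3 \right)} \right)} \right)} = - 8 \left(- \frac{2 \left(1 + 2 \left(- \frac{2}{3}\right)\right)}{3}\right) = - 8 \left(- \frac{2 \left(1 - \frac{4}{3}\right)}{3}\right) = - 8 \left(\left(- \frac{2}{3}\right) \left(- \frac{1}{3}\right)\right) = \left(-8\right) \frac{2}{9} = - \frac{16}{9}$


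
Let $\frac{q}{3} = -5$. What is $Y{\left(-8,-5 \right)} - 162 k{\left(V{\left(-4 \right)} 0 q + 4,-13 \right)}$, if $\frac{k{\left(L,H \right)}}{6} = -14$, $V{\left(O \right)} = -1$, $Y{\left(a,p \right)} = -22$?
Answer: $13586$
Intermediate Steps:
$q = -15$ ($q = 3 \left(-5\right) = -15$)
$k{\left(L,H \right)} = -84$ ($k{\left(L,H \right)} = 6 \left(-14\right) = -84$)
$Y{\left(-8,-5 \right)} - 162 k{\left(V{\left(-4 \right)} 0 q + 4,-13 \right)} = -22 - -13608 = -22 + 13608 = 13586$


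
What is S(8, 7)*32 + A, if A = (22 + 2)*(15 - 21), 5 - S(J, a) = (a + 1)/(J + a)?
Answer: -16/15 ≈ -1.0667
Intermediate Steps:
S(J, a) = 5 - (1 + a)/(J + a) (S(J, a) = 5 - (a + 1)/(J + a) = 5 - (1 + a)/(J + a))
A = -144 (A = 24*(-6) = -144)
S(8, 7)*32 + A = ((-1 + 4*7 + 5*8)/(8 + 7))*32 - 144 = ((-1 + 28 + 40)/15)*32 - 144 = ((1/15)*67)*32 - 144 = (67/15)*32 - 144 = 2144/15 - 144 = -16/15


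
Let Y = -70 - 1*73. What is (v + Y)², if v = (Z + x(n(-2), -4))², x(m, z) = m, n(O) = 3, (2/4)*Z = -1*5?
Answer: 8836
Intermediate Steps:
Z = -10 (Z = 2*(-1*5) = 2*(-5) = -10)
v = 49 (v = (-10 + 3)² = (-7)² = 49)
Y = -143 (Y = -70 - 73 = -143)
(v + Y)² = (49 - 143)² = (-94)² = 8836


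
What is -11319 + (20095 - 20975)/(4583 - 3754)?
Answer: -9384331/829 ≈ -11320.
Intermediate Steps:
-11319 + (20095 - 20975)/(4583 - 3754) = -11319 - 880/829 = -9384331/829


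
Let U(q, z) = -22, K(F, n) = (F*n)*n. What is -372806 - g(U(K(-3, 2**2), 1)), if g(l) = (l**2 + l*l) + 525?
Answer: -374299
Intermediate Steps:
K(F, n) = F*n**2
g(l) = 525 + 2*l**2 (g(l) = (l**2 + l**2) + 525 = 2*l**2 + 525 = 525 + 2*l**2)
-372806 - g(U(K(-3, 2**2), 1)) = -372806 - (525 + 2*(-22)**2) = -372806 - (525 + 2*484) = -372806 - (525 + 968) = -372806 - 1*1493 = -372806 - 1493 = -374299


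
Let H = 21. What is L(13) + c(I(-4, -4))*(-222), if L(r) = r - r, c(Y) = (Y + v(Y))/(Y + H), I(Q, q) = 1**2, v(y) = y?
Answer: -222/11 ≈ -20.182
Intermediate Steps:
I(Q, q) = 1
c(Y) = 2*Y/(21 + Y) (c(Y) = (Y + Y)/(Y + 21) = (2*Y)/(21 + Y) = 2*Y/(21 + Y))
L(r) = 0
L(13) + c(I(-4, -4))*(-222) = 0 + (2*1/(21 + 1))*(-222) = 0 + (2*1/22)*(-222) = 0 + (2*1*(1/22))*(-222) = 0 + (1/11)*(-222) = 0 - 222/11 = -222/11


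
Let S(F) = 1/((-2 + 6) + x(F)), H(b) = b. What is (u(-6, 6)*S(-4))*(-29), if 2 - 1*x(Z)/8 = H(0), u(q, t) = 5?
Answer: -29/4 ≈ -7.2500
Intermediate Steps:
x(Z) = 16 (x(Z) = 16 - 8*0 = 16 + 0 = 16)
S(F) = 1/20 (S(F) = 1/((-2 + 6) + 16) = 1/(4 + 16) = 1/20)
(u(-6, 6)*S(-4))*(-29) = (5*(1/20))*(-29) = (¼)*(-29) = -29/4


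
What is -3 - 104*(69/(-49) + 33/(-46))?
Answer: 245751/1127 ≈ 218.06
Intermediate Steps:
-3 - 104*(69/(-49) + 33/(-46)) = -3 - 104*(69*(-1/49) + 33*(-1/46)) = -3 - 104*(-69/49 - 33/46) = -3 - 104*(-4791/2254) = -3 + 249132/1127 = 245751/1127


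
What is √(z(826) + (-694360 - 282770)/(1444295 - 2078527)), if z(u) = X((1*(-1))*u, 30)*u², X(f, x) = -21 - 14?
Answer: I*√600349881461991605/158558 ≈ 4886.7*I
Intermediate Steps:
X(f, x) = -35
z(u) = -35*u²
√(z(826) + (-694360 - 282770)/(1444295 - 2078527)) = √(-35*826² + (-694360 - 282770)/(1444295 - 2078527)) = √(-35*682276 - 977130/(-634232)) = √(-23879660 - 977130*(-1/634232)) = √(-23879660 + 488565/317116) = √(-7572621771995/317116) = I*√600349881461991605/158558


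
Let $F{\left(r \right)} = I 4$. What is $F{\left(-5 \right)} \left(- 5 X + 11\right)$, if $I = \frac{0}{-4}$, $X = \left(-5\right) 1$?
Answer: $0$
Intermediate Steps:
$X = -5$
$I = 0$ ($I = 0 \left(- \frac{1}{4}\right) = 0$)
$F{\left(r \right)} = 0$ ($F{\left(r \right)} = 0 \cdot 4 = 0$)
$F{\left(-5 \right)} \left(- 5 X + 11\right) = 0 \left(\left(-5\right) \left(-5\right) + 11\right) = 0 \left(25 + 11\right) = 0 \cdot 36 = 0$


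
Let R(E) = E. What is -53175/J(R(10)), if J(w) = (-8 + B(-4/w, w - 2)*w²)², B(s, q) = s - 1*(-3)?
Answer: -17725/21168 ≈ -0.83735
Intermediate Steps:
B(s, q) = 3 + s (B(s, q) = s + 3 = 3 + s)
J(w) = (-8 + w²*(3 - 4/w))² (J(w) = (-8 + (3 - 4/w)*w²)² = (-8 + w²*(3 - 4/w))²)
-53175/J(R(10)) = -53175/(-8 + 10*(-4 + 3*10))² = -53175/(-8 + 10*(-4 + 30))² = -53175/(-8 + 10*26)² = -53175/(-8 + 260)² = -53175/(252²) = -53175/63504 = -53175*1/63504 = -17725/21168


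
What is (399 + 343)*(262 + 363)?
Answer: 463750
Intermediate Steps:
(399 + 343)*(262 + 363) = 742*625 = 463750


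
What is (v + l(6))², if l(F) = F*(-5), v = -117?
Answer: 21609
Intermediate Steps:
l(F) = -5*F
(v + l(6))² = (-117 - 5*6)² = (-117 - 30)² = (-147)² = 21609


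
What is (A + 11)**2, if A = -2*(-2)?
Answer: 225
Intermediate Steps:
A = 4
(A + 11)**2 = (4 + 11)**2 = 15**2 = 225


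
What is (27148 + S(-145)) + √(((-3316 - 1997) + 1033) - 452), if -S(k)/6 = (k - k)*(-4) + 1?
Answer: 27142 + 26*I*√7 ≈ 27142.0 + 68.79*I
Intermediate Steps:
S(k) = -6 (S(k) = -6*((k - k)*(-4) + 1) = -6*(0*(-4) + 1) = -6*(0 + 1) = -6*1 = -6)
(27148 + S(-145)) + √(((-3316 - 1997) + 1033) - 452) = (27148 - 6) + √(((-3316 - 1997) + 1033) - 452) = 27142 + √((-5313 + 1033) - 452) = 27142 + √(-4280 - 452) = 27142 + √(-4732) = 27142 + 26*I*√7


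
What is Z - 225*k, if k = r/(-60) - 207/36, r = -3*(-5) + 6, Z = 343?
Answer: 3431/2 ≈ 1715.5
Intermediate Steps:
r = 21 (r = 15 + 6 = 21)
k = -61/10 (k = 21/(-60) - 207/36 = 21*(-1/60) - 207*1/36 = -7/20 - 23/4 = -61/10 ≈ -6.1000)
Z - 225*k = 343 - 225*(-61/10) = 343 + 2745/2 = 3431/2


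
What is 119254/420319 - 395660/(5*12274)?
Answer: -15898479756/2579497703 ≈ -6.1634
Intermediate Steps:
119254/420319 - 395660/(5*12274) = 119254*(1/420319) - 395660/61370 = 119254/420319 - 395660*1/61370 = 119254/420319 - 39566/6137 = -15898479756/2579497703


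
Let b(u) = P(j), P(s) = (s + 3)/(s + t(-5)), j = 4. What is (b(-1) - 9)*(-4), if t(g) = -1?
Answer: 80/3 ≈ 26.667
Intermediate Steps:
P(s) = (3 + s)/(-1 + s) (P(s) = (s + 3)/(s - 1) = (3 + s)/(-1 + s))
b(u) = 7/3 (b(u) = (3 + 4)/(-1 + 4) = 7/3)
(b(-1) - 9)*(-4) = (7/3 - 9)*(-4) = -20/3*(-4) = 80/3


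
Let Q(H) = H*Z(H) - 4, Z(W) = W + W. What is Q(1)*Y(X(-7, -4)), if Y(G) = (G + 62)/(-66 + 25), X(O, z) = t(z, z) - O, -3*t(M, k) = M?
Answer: 422/123 ≈ 3.4309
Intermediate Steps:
Z(W) = 2*W
t(M, k) = -M/3
X(O, z) = -O - z/3 (X(O, z) = -z/3 - O = -O - z/3)
Q(H) = -4 + 2*H² (Q(H) = H*(2*H) - 4 = 2*H² - 4 = -4 + 2*H²)
Y(G) = -62/41 - G/41 (Y(G) = (62 + G)/(-41) = -(62 + G)/41 = -62/41 - G/41)
Q(1)*Y(X(-7, -4)) = (-4 + 2*1²)*(-62/41 - (-1*(-7) - ⅓*(-4))/41) = (-4 + 2*1)*(-62/41 - (7 + 4/3)/41) = (-4 + 2)*(-62/41 - 1/41*25/3) = -2*(-62/41 - 25/123) = -2*(-211/123) = 422/123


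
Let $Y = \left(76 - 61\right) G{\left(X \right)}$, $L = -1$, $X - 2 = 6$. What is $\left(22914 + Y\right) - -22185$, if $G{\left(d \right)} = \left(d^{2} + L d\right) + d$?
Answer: $46059$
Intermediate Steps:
$X = 8$ ($X = 2 + 6 = 8$)
$G{\left(d \right)} = d^{2}$ ($G{\left(d \right)} = \left(d^{2} - d\right) + d = d^{2}$)
$Y = 960$ ($Y = \left(76 - 61\right) 8^{2} = 15 \cdot 64 = 960$)
$\left(22914 + Y\right) - -22185 = \left(22914 + 960\right) - -22185 = 23874 + 22185 = 46059$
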